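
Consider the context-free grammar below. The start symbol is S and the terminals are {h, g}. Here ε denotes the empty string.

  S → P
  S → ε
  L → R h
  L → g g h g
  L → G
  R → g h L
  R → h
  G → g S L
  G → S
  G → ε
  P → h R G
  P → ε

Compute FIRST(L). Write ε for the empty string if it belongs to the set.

{ε, g, h}

FIRST(R) = {g, h}
FIRST(P) = {ε, h}
FIRST(S) = {ε, h}  (via P)
FIRST(G) = {ε, g, h}  (via S)
FIRST(L) = {ε, g, h}  (via R h, G)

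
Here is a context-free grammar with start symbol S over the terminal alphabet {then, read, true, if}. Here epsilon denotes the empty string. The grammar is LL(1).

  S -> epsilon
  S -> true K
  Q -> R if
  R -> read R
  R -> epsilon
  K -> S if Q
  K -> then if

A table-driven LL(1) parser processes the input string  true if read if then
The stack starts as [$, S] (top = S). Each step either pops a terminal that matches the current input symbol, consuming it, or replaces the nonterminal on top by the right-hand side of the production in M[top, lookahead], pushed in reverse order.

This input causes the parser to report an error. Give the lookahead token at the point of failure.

then

step 1: stack=$ S  input=true if read if then $  — expand S -> true K
step 2: stack=$ K true  input=true if read if then $  — match true
step 3: stack=$ K  input=if read if then $  — expand K -> S if Q
step 4: stack=$ Q if S  input=if read if then $  — expand S -> epsilon
step 5: stack=$ Q if  input=if read if then $  — match if
step 6: stack=$ Q  input=read if then $  — expand Q -> R if
step 7: stack=$ if R  input=read if then $  — expand R -> read R
step 8: stack=$ if R read  input=read if then $  — match read
step 9: stack=$ if R  input=if then $  — expand R -> epsilon
step 10: stack=$ if  input=if then $  — match if
step 11: stack=$  input=then $  — error: stack empty but input remains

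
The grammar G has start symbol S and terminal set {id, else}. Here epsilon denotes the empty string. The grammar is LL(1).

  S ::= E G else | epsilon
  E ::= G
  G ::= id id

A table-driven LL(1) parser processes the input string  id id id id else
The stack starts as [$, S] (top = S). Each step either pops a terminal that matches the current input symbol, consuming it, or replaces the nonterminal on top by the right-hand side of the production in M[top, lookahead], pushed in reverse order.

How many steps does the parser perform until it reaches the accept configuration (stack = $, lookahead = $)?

     Stack           Input               Action
  1  $ S             id id id id else $  expand S ::= E G else
  2  $ else G E      id id id id else $  expand E ::= G
  3  $ else G G      id id id id else $  expand G ::= id id
  4  $ else G id id  id id id id else $  match id
  5  $ else G id     id id id else $     match id
  6  $ else G        id id else $        expand G ::= id id
  7  $ else id id    id id else $        match id
  8  $ else id       id else $           match id
  9  $ else          else $              match else
Accept reached after 9 steps.

9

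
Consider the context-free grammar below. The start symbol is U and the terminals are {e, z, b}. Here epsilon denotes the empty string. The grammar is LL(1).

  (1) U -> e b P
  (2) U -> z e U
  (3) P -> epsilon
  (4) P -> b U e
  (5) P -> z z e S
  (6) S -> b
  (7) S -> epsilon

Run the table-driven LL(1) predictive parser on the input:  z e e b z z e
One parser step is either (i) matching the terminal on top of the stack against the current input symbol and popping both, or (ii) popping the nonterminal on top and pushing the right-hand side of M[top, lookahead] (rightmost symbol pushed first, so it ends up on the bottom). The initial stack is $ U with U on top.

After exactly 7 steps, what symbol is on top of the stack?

z

step 1: stack=$ U  input=z e e b z z e $  — expand U -> z e U
step 2: stack=$ U e z  input=z e e b z z e $  — match z
step 3: stack=$ U e  input=e e b z z e $  — match e
step 4: stack=$ U  input=e b z z e $  — expand U -> e b P
step 5: stack=$ P b e  input=e b z z e $  — match e
step 6: stack=$ P b  input=b z z e $  — match b
step 7: stack=$ P  input=z z e $  — expand P -> z z e S
Stack after step 7: $ S e z z (top = z).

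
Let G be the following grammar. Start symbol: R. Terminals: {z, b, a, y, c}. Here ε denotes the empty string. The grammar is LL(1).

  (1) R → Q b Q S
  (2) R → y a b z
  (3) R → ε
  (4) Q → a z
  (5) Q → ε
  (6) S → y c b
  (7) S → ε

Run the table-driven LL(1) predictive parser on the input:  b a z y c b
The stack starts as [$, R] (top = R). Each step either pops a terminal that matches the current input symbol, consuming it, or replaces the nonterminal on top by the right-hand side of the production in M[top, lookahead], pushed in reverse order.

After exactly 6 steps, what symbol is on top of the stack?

S

step 1: stack=$ R  input=b a z y c b $  — expand R → Q b Q S
step 2: stack=$ S Q b Q  input=b a z y c b $  — expand Q → ε
step 3: stack=$ S Q b  input=b a z y c b $  — match b
step 4: stack=$ S Q  input=a z y c b $  — expand Q → a z
step 5: stack=$ S z a  input=a z y c b $  — match a
step 6: stack=$ S z  input=z y c b $  — match z
Stack after step 6: $ S (top = S).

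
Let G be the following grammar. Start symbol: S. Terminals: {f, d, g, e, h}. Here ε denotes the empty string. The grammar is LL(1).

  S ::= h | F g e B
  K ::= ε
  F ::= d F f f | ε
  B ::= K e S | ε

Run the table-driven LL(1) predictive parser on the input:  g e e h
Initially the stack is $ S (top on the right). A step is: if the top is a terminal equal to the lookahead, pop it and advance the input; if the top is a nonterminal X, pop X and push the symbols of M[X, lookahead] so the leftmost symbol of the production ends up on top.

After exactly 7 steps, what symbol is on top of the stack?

S

     Stack      Input      Action
  1  $ S        g e e h $  expand S ::= F g e B
  2  $ B e g F  g e e h $  expand F ::= ε
  3  $ B e g    g e e h $  match g
  4  $ B e      e e h $    match e
  5  $ B        e h $      expand B ::= K e S
  6  $ S e K    e h $      expand K ::= ε
  7  $ S e      e h $      match e
Stack after step 7: $ S (top = S).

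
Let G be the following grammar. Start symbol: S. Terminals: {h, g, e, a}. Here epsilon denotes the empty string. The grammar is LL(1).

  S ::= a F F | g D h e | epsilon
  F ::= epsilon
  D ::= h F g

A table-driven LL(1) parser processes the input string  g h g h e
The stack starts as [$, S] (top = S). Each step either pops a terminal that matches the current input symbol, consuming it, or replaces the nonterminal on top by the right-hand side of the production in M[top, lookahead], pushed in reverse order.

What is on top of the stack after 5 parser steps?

     Stack        Input        Action
  1  $ S          g h g h e $  expand S ::= g D h e
  2  $ e h D g    g h g h e $  match g
  3  $ e h D      h g h e $    expand D ::= h F g
  4  $ e h g F h  h g h e $    match h
  5  $ e h g F    g h e $      expand F ::= epsilon
Stack after step 5: $ e h g (top = g).

g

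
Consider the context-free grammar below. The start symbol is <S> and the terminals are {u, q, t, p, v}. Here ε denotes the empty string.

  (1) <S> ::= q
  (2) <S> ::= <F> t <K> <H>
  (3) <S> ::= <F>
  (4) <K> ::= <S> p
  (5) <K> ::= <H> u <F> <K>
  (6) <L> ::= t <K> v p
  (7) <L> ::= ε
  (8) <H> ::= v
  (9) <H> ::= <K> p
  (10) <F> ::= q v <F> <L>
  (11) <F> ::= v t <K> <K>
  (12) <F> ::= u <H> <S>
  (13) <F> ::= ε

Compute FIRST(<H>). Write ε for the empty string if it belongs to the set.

{p, q, t, u, v}

FIRST(<L>): from <L>::=t <K> v p we get {t}; from <L>::=ε we get {ε}. So FIRST(<L>) = {ε, t}.
FIRST(<F>): from <F>::=q v <F> <L> we get {q}; from <F>::=v t <K> <K> we get {v}; from <F>::=u <H> <S> we get {u}; from <F>::=ε we get {ε}. So FIRST(<F>) = {ε, q, u, v}.
FIRST(<S>): from <S>::=q we get {q}; from <S>::=<F> t <K> <H> we get {q, t, u, v}; from <S>::=<F> we get {ε, q, u, v}. So FIRST(<S>) = {ε, q, t, u, v}.
FIRST(<K>): from <K>::=<S> p we get {p, q, t, u, v}; from <K>::=<H> u <F> <K> we get {p, q, t, u, v}. So FIRST(<K>) = {p, q, t, u, v}.
FIRST(<H>): from <H>::=v we get {v}; from <H>::=<K> p we get {p, q, t, u, v}. So FIRST(<H>) = {p, q, t, u, v}.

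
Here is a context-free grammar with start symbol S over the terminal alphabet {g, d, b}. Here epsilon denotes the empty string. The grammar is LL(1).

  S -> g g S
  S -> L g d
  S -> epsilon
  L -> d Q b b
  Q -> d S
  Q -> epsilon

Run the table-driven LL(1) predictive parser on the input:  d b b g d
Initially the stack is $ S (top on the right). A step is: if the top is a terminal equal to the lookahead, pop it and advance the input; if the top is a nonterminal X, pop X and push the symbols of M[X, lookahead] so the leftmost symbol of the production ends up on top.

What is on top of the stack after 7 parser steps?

d

     Stack          Input        Action
  1  $ S            d b b g d $  expand S -> L g d
  2  $ d g L        d b b g d $  expand L -> d Q b b
  3  $ d g b b Q d  d b b g d $  match d
  4  $ d g b b Q    b b g d $    expand Q -> epsilon
  5  $ d g b b      b b g d $    match b
  6  $ d g b        b g d $      match b
  7  $ d g          g d $        match g
Stack after step 7: $ d (top = d).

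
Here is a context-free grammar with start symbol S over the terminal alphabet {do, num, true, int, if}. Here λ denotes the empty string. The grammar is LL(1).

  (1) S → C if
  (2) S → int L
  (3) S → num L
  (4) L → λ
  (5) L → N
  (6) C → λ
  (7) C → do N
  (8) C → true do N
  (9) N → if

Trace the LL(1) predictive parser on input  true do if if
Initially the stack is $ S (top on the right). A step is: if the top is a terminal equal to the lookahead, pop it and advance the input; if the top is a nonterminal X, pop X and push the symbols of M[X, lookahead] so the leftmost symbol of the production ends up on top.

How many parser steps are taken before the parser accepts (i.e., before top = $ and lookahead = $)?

7

step 1: stack=$ S  input=true do if if $  — expand S → C if
step 2: stack=$ if C  input=true do if if $  — expand C → true do N
step 3: stack=$ if N do true  input=true do if if $  — match true
step 4: stack=$ if N do  input=do if if $  — match do
step 5: stack=$ if N  input=if if $  — expand N → if
step 6: stack=$ if if  input=if if $  — match if
step 7: stack=$ if  input=if $  — match if
Accept reached after 7 steps.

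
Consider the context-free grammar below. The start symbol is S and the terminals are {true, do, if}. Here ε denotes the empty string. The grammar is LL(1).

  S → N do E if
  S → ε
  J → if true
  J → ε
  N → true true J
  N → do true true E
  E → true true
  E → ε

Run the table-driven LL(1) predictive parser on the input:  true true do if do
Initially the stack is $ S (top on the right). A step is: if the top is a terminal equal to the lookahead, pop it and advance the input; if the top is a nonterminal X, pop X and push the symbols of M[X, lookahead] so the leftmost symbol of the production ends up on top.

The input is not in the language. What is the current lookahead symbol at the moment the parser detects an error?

do

step 1: stack=$ S  input=true true do if do $  — expand S → N do E if
step 2: stack=$ if E do N  input=true true do if do $  — expand N → true true J
step 3: stack=$ if E do J true true  input=true true do if do $  — match true
step 4: stack=$ if E do J true  input=true do if do $  — match true
step 5: stack=$ if E do J  input=do if do $  — expand J → ε
step 6: stack=$ if E do  input=do if do $  — match do
step 7: stack=$ if E  input=if do $  — expand E → ε
step 8: stack=$ if  input=if do $  — match if
step 9: stack=$  input=do $  — error: stack empty but input remains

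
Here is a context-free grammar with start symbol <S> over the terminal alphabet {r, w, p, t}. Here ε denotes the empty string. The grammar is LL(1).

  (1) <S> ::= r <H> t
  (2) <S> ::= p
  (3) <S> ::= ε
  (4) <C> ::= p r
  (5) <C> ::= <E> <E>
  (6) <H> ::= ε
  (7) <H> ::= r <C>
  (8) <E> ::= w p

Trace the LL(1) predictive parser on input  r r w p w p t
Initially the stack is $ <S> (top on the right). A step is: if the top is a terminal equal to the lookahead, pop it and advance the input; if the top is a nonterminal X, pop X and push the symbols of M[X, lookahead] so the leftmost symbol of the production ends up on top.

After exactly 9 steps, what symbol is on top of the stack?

     Stack        Input            Action
  1  $ <S>        r r w p w p t $  expand <S> ::= r <H> t
  2  $ t <H> r    r r w p w p t $  match r
  3  $ t <H>      r w p w p t $    expand <H> ::= r <C>
  4  $ t <C> r    r w p w p t $    match r
  5  $ t <C>      w p w p t $      expand <C> ::= <E> <E>
  6  $ t <E> <E>  w p w p t $      expand <E> ::= w p
  7  $ t <E> p w  w p w p t $      match w
  8  $ t <E> p    p w p t $        match p
  9  $ t <E>      w p t $          expand <E> ::= w p
Stack after step 9: $ t p w (top = w).

w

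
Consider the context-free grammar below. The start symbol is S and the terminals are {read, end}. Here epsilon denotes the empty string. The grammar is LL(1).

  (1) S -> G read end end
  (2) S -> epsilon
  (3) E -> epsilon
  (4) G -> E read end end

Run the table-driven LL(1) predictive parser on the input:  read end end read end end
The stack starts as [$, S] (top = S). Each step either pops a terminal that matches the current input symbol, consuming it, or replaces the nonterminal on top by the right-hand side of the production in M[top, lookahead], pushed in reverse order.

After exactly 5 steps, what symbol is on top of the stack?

     Stack                          Input                        Action
  1  $ S                            read end end read end end $  expand S -> G read end end
  2  $ end end read G               read end end read end end $  expand G -> E read end end
  3  $ end end read end end read E  read end end read end end $  expand E -> epsilon
  4  $ end end read end end read    read end end read end end $  match read
  5  $ end end read end end         end end read end end $       match end
Stack after step 5: $ end end read end (top = end).

end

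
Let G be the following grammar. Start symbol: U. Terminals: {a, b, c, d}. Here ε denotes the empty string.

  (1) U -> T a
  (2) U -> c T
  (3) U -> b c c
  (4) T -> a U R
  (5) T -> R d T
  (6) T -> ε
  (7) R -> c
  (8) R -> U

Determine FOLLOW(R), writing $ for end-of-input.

{$, a, b, c, d}

FIRST(U): from U->T a we get {a, b, c}; from U->c T we get {c}; from U->b c c we get {b}. So FIRST(U) = {a, b, c}.
FIRST(R): from R->c we get {c}; from R->U we get {a, b, c}. So FIRST(R) = {a, b, c}.
FIRST(T): from T->a U R we get {a}; from T->R d T we get {a, b, c}; from T->ε we get {ε}. So FIRST(T) = {ε, a, b, c}.
FOLLOW(U) includes $ since U is the start symbol.
FOLLOW(U): in T->a U R, U is followed by R with FIRST {a, b, c}; in R->U, the suffix after U is empty, so FOLLOW(U) ⊇ FOLLOW(R) = {$, a, b, c, d}. Thus FOLLOW(U) = {$, a, b, c, d}.
FOLLOW(T): in U->T a, T is followed by a with FIRST {a}; in U->c T, the suffix after T is empty, so FOLLOW(T) ⊇ FOLLOW(U) = {$, a, b, c, d}; in T->R d T, the suffix after T is empty (adds nothing new). Thus FOLLOW(T) = {$, a, b, c, d}.
FOLLOW(R): in T->a U R, the suffix after R is empty, so FOLLOW(R) ⊇ FOLLOW(T) = {$, a, b, c, d}; in T->R d T, R is followed by d T with FIRST {d}. Thus FOLLOW(R) = {$, a, b, c, d}.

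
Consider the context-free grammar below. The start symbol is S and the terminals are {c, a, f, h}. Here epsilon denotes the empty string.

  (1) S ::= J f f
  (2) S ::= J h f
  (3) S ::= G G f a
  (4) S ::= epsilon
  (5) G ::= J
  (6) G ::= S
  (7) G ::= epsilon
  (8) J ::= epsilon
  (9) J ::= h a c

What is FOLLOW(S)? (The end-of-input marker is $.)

FIRST(J) = {epsilon, h}
FIRST(S) = {epsilon, f, h}  (via J f f, J h f, G G f a)
FIRST(G) = {epsilon, f, h}  (via J, S)
FOLLOW(S) includes $ since S is the start symbol.
FOLLOW(G): in S::=G G f a (occurrence 1), G is followed by G f a with FIRST {f, h}; in S::=G G f a (occurrence 2), G is followed by f a with FIRST {f}. Thus FOLLOW(G) = {f, h}.
FOLLOW(S): in G::=S, the suffix after S is empty, so FOLLOW(S) ⊇ FOLLOW(G) = {f, h}. Thus FOLLOW(S) = {$, f, h}.
FOLLOW(J): in S::=J f f, J is followed by f f with FIRST {f}; in S::=J h f, J is followed by h f with FIRST {h}; in G::=J, the suffix after J is empty, so FOLLOW(J) ⊇ FOLLOW(G) = {f, h}. Thus FOLLOW(J) = {f, h}.

{$, f, h}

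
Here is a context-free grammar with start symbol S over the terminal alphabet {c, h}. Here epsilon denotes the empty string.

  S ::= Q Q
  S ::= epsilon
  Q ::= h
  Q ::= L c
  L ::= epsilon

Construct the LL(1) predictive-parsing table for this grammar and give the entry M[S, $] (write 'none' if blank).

S ::= epsilon

FIRST(L) = {epsilon}
FIRST(Q) = {c, h}  (via L c)
FIRST(S) = {epsilon, c, h}  (via Q Q)
FOLLOW(S) includes $ since S is the start symbol.
FOLLOW(S): S appears on no right-hand side. Thus FOLLOW(S) = {$}.
For S ::= Q Q: FIRST(Q Q) = {c, h}, so it goes in M[S, t] for t ∈ {c, h}.
For S ::= epsilon: FIRST(epsilon) = {epsilon}, so it goes in M[S, t] for t ∈ {}; since epsilon ∈ FIRST, also for every t ∈ FOLLOW(S) = {$}.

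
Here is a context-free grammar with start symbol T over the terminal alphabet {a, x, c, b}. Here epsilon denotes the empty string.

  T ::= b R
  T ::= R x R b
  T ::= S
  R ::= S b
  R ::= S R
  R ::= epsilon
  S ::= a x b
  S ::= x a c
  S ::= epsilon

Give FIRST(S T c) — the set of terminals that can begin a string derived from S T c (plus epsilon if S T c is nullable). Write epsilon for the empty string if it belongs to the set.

{a, b, c, x}

FIRST(S) = {epsilon, a, x}
FIRST(R) = {epsilon, a, b, x}  (via S b, S R)
FIRST(T) = {epsilon, a, b, x}  (via R x R b, S)
FIRST(S T c): take FIRST of each symbol in turn, carrying on past any symbol whose FIRST contains epsilon; result {a, b, c, x}.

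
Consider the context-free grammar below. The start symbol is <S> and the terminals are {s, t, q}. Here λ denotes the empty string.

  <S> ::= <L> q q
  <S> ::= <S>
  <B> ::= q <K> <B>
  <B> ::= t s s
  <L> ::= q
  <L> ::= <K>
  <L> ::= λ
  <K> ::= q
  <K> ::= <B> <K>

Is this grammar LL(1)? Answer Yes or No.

FIRST(<S>) = {q, t}
FIRST(<B>) = {q, t}
FIRST(<L>) = {λ, q, t}
FIRST(<K>) = {q, t}
FOLLOW(<S>) = {$}
FOLLOW(<B>) = {q, t}
FOLLOW(<L>) = {q}
FOLLOW(<K>) = {q, t}
Cell M[<K>, q] receives both <K> ::= q and <K> ::= <B> <K> — the grammar is not LL(1).

No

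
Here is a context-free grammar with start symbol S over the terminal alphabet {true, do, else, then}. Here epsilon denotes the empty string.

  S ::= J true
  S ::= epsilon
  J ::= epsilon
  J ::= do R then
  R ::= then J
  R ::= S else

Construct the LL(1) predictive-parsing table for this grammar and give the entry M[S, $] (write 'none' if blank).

S ::= epsilon

FIRST(J): from J::=epsilon we get {epsilon}; from J::=do R then we get {do}. So FIRST(J) = {epsilon, do}.
FIRST(S): from S::=J true we get {do, true}; from S::=epsilon we get {epsilon}. So FIRST(S) = {epsilon, do, true}.
FIRST(R): from R::=then J we get {then}; from R::=S else we get {do, else, true}. So FIRST(R) = {do, else, then, true}.
FOLLOW(S) includes $ since S is the start symbol.
FOLLOW(S): in R::=S else, S is followed by else with FIRST {else}. Thus FOLLOW(S) = {$, else}.
For S ::= J true: FIRST(J true) = {do, true}, so it goes in M[S, t] for t ∈ {do, true}.
For S ::= epsilon: FIRST(epsilon) = {epsilon}, so it goes in M[S, t] for t ∈ {}; since epsilon ∈ FIRST, also for every t ∈ FOLLOW(S) = {$, else}.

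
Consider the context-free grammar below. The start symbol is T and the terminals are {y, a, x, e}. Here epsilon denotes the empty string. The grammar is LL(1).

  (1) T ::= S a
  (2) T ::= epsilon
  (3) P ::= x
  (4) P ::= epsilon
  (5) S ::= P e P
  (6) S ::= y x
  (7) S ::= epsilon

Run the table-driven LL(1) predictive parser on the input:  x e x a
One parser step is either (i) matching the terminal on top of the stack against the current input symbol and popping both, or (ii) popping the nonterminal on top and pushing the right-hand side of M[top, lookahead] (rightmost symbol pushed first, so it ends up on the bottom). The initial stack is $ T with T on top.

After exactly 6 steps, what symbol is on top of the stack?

step 1: stack=$ T  input=x e x a $  — expand T ::= S a
step 2: stack=$ a S  input=x e x a $  — expand S ::= P e P
step 3: stack=$ a P e P  input=x e x a $  — expand P ::= x
step 4: stack=$ a P e x  input=x e x a $  — match x
step 5: stack=$ a P e  input=e x a $  — match e
step 6: stack=$ a P  input=x a $  — expand P ::= x
Stack after step 6: $ a x (top = x).

x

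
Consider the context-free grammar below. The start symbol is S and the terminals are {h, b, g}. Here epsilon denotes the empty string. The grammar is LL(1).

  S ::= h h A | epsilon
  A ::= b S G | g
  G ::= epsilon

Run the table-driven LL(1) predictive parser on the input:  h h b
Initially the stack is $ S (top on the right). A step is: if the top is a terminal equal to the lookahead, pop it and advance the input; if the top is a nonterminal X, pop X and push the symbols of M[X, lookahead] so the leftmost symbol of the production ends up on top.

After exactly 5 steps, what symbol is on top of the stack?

S

     Stack    Input    Action
  1  $ S      h h b $  expand S ::= h h A
  2  $ A h h  h h b $  match h
  3  $ A h    h b $    match h
  4  $ A      b $      expand A ::= b S G
  5  $ G S b  b $      match b
Stack after step 5: $ G S (top = S).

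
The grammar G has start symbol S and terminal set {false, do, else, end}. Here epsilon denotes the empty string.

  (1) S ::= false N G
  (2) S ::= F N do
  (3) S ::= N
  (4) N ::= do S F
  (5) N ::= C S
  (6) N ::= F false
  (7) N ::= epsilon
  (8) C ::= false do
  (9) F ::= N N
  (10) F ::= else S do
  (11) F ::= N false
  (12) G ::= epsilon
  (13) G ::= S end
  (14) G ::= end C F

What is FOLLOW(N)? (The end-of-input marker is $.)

FIRST(C) = {false}
FIRST(S) = {epsilon, do, else, false}  (via F N do, N)
FIRST(G) = {epsilon, do, else, end, false}  (via S end)
FIRST(N) = {epsilon, do, else, false}  (via C S, F false)
FIRST(F) = {epsilon, do, else, false}  (via N N, N false)
FOLLOW(S) includes $ since S is the start symbol.
FOLLOW(S): in N::=do S F, S is followed by F with FIRST {epsilon, do, else, false}; in N::=do S F, the suffix after S is nullable, so FOLLOW(S) ⊇ FOLLOW(N) = {$, do, else, end, false}; in N::=C S, the suffix after S is empty, so FOLLOW(S) ⊇ FOLLOW(N) = {$, do, else, end, false}; in F::=else S do, S is followed by do with FIRST {do}; in G::=S end, S is followed by end with FIRST {end}. Thus FOLLOW(S) = {$, do, else, end, false}.
FOLLOW(G): in S::=false N G, the suffix after G is empty, so FOLLOW(G) ⊇ FOLLOW(S) = {$, do, else, end, false}. Thus FOLLOW(G) = {$, do, else, end, false}.
FOLLOW(N): in S::=false N G, N is followed by G with FIRST {epsilon, do, else, end, false}; in S::=false N G, the suffix after N is nullable, so FOLLOW(N) ⊇ FOLLOW(S) = {$, do, else, end, false}; in S::=F N do, N is followed by do with FIRST {do}; in S::=N, the suffix after N is empty, so FOLLOW(N) ⊇ FOLLOW(S) = {$, do, else, end, false}; in F::=N N (occurrence 1), N is followed by N with FIRST {epsilon, do, else, false}; in F::=N N (occurrence 1), the suffix after N is nullable, so FOLLOW(N) ⊇ FOLLOW(F) = {$, do, else, end, false}; in F::=N N (occurrence 2), the suffix after N is empty, so FOLLOW(N) ⊇ FOLLOW(F) = {$, do, else, end, false}; in F::=N false, N is followed by false with FIRST {false}. Thus FOLLOW(N) = {$, do, else, end, false}.
FOLLOW(C): in N::=C S, C is followed by S with FIRST {epsilon, do, else, false}; in N::=C S, the suffix after C is nullable, so FOLLOW(C) ⊇ FOLLOW(N) = {$, do, else, end, false}; in G::=end C F, C is followed by F with FIRST {epsilon, do, else, false}; in G::=end C F, the suffix after C is nullable, so FOLLOW(C) ⊇ FOLLOW(G) = {$, do, else, end, false}. Thus FOLLOW(C) = {$, do, else, end, false}.
FOLLOW(F): in S::=F N do, F is followed by N do with FIRST {do, else, false}; in N::=do S F, the suffix after F is empty, so FOLLOW(F) ⊇ FOLLOW(N) = {$, do, else, end, false}; in N::=F false, F is followed by false with FIRST {false}; in G::=end C F, the suffix after F is empty, so FOLLOW(F) ⊇ FOLLOW(G) = {$, do, else, end, false}. Thus FOLLOW(F) = {$, do, else, end, false}.

{$, do, else, end, false}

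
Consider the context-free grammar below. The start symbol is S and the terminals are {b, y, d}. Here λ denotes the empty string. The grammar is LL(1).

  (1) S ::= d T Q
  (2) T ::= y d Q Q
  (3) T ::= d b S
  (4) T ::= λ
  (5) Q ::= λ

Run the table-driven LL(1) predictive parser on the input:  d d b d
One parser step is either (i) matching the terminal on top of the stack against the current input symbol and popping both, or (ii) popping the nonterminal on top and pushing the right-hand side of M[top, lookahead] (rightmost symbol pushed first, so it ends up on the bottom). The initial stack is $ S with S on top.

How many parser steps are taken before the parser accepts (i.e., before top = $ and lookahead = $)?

      Stack      Input      Action
   1  $ S        d d b d $  expand S ::= d T Q
   2  $ Q T d    d d b d $  match d
   3  $ Q T      d b d $    expand T ::= d b S
   4  $ Q S b d  d b d $    match d
   5  $ Q S b    b d $      match b
   6  $ Q S      d $        expand S ::= d T Q
   7  $ Q Q T d  d $        match d
   8  $ Q Q T    $          expand T ::= λ
   9  $ Q Q      $          expand Q ::= λ
  10  $ Q        $          expand Q ::= λ
Accept reached after 10 steps.

10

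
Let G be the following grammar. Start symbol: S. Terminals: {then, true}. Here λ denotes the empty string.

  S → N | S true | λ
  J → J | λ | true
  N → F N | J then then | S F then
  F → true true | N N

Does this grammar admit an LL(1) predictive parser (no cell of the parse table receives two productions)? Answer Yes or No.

No

FIRST(S) = {λ, then, true}
FIRST(J) = {λ, true}
FIRST(N) = {then, true}
FIRST(F) = {then, true}
FOLLOW(S) = {$, then, true}
FOLLOW(J) = {then}
FOLLOW(N) = {$, then, true}
FOLLOW(F) = {then, true}
Cell M[F, true] receives both F → true true and F → N N — the grammar is not LL(1).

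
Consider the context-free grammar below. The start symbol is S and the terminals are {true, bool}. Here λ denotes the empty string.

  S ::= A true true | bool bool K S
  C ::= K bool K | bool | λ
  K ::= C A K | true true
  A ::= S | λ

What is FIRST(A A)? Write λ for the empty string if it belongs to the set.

{λ, bool, true}

FIRST(S) = {bool, true}  (via A true true)
FIRST(A) = {λ, bool, true}  (via S)
FIRST(C) = {λ, bool, true}  (via K bool K)
FIRST(K) = {bool, true}  (via C A K)
FIRST(A A): take FIRST of each symbol in turn, carrying on past any symbol whose FIRST contains λ; result {λ, bool, true}.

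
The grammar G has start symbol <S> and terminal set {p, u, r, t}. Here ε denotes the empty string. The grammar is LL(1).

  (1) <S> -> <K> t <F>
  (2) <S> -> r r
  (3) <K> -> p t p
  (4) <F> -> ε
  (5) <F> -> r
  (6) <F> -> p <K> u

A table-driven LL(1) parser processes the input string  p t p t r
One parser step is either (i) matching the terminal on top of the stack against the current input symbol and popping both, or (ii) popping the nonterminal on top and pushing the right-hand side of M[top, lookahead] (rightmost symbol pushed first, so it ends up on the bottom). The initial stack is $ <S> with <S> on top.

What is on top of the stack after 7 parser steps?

r

step 1: stack=$ <S>  input=p t p t r $  — expand <S> -> <K> t <F>
step 2: stack=$ <F> t <K>  input=p t p t r $  — expand <K> -> p t p
step 3: stack=$ <F> t p t p  input=p t p t r $  — match p
step 4: stack=$ <F> t p t  input=t p t r $  — match t
step 5: stack=$ <F> t p  input=p t r $  — match p
step 6: stack=$ <F> t  input=t r $  — match t
step 7: stack=$ <F>  input=r $  — expand <F> -> r
Stack after step 7: $ r (top = r).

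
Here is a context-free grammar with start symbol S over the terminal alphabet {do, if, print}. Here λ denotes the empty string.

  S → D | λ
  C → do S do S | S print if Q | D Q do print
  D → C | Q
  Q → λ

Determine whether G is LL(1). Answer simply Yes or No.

No

FIRST(S) = {λ, do, print}
FIRST(C) = {do, print}
FIRST(D) = {λ, do, print}
FIRST(Q) = {λ}
FOLLOW(S) = {$, do, print}
FOLLOW(C) = {$, do, print}
FOLLOW(D) = {$, do, print}
FOLLOW(Q) = {$, do, print}
Cell M[C, do] receives both C → do S do S and C → S print if Q and C → D Q do print — the grammar is not LL(1).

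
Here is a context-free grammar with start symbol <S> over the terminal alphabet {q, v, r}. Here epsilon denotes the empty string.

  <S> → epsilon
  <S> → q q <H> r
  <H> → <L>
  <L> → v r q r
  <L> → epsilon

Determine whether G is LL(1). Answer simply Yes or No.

Yes

FIRST(<S>) = {epsilon, q}
FIRST(<H>) = {epsilon, v}
FIRST(<L>) = {epsilon, v}
FOLLOW(<S>) = {$}
FOLLOW(<H>) = {r}
FOLLOW(<L>) = {r}
Each cell of M receives at most one production.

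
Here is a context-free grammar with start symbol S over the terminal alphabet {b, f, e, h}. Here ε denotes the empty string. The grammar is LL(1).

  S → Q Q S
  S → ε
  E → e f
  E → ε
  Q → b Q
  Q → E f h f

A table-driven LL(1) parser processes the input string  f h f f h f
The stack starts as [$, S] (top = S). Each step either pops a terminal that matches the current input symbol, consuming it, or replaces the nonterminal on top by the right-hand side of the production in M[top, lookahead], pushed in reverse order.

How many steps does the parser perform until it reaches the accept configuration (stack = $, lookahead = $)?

12

step 1: stack=$ S  input=f h f f h f $  — expand S → Q Q S
step 2: stack=$ S Q Q  input=f h f f h f $  — expand Q → E f h f
step 3: stack=$ S Q f h f E  input=f h f f h f $  — expand E → ε
step 4: stack=$ S Q f h f  input=f h f f h f $  — match f
step 5: stack=$ S Q f h  input=h f f h f $  — match h
step 6: stack=$ S Q f  input=f f h f $  — match f
step 7: stack=$ S Q  input=f h f $  — expand Q → E f h f
step 8: stack=$ S f h f E  input=f h f $  — expand E → ε
step 9: stack=$ S f h f  input=f h f $  — match f
step 10: stack=$ S f h  input=h f $  — match h
step 11: stack=$ S f  input=f $  — match f
step 12: stack=$ S  input=$  — expand S → ε
Accept reached after 12 steps.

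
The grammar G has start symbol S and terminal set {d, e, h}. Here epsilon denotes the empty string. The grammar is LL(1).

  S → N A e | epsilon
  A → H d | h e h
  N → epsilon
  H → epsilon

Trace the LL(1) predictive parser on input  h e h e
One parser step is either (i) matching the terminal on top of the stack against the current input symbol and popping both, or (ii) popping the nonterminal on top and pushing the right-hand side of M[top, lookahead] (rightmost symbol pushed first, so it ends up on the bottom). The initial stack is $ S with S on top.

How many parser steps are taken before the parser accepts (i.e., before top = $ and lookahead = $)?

7

     Stack      Input      Action
  1  $ S        h e h e $  expand S → N A e
  2  $ e A N    h e h e $  expand N → epsilon
  3  $ e A      h e h e $  expand A → h e h
  4  $ e h e h  h e h e $  match h
  5  $ e h e    e h e $    match e
  6  $ e h      h e $      match h
  7  $ e        e $        match e
Accept reached after 7 steps.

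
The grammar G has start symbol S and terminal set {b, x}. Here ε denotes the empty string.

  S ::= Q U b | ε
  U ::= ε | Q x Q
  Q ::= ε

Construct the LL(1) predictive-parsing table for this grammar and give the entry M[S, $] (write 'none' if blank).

S ::= ε

FIRST(Q) = {ε}
FIRST(U) = {ε, x}  (via Q x Q)
FIRST(S) = {ε, b, x}  (via Q U b)
FOLLOW(S) includes $ since S is the start symbol.
FOLLOW(S): S appears on no right-hand side. Thus FOLLOW(S) = {$}.
For S ::= Q U b: FIRST(Q U b) = {b, x}, so it goes in M[S, t] for t ∈ {b, x}.
For S ::= ε: FIRST(ε) = {ε}, so it goes in M[S, t] for t ∈ {}; since ε ∈ FIRST, also for every t ∈ FOLLOW(S) = {$}.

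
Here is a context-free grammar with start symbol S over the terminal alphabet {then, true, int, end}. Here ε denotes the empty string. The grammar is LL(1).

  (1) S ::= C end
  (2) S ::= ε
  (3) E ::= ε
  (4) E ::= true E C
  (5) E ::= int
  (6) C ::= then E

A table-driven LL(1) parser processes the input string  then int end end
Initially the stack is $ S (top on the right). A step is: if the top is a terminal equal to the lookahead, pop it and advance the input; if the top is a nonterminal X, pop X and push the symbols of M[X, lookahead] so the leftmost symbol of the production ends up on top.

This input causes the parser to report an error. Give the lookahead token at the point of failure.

step 1: stack=$ S  input=then int end end $  — expand S ::= C end
step 2: stack=$ end C  input=then int end end $  — expand C ::= then E
step 3: stack=$ end E then  input=then int end end $  — match then
step 4: stack=$ end E  input=int end end $  — expand E ::= int
step 5: stack=$ end int  input=int end end $  — match int
step 6: stack=$ end  input=end end $  — match end
step 7: stack=$  input=end $  — error: stack empty but input remains

end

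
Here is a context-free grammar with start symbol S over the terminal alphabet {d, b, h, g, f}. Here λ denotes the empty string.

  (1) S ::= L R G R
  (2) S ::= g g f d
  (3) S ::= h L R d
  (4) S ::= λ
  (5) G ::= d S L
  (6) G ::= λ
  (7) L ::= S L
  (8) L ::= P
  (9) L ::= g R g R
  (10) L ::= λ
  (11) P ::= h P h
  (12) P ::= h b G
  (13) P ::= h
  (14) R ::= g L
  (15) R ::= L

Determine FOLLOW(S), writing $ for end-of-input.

FIRST(G): from G::=d S L we get {d}; from G::=λ we get {λ}. So FIRST(G) = {λ, d}.
FIRST(P): from P::=h P h we get {h}; from P::=h b G we get {h}; from P::=h we get {h}. So FIRST(P) = {h}.
FIRST(S): from S::=L R G R we get {λ, d, g, h}; from S::=g g f d we get {g}; from S::=h L R d we get {h}; from S::=λ we get {λ}. So FIRST(S) = {λ, d, g, h}.
FIRST(L): from L::=S L we get {λ, d, g, h}; from L::=P we get {h}; from L::=g R g R we get {g}; from L::=λ we get {λ}. So FIRST(L) = {λ, d, g, h}.
FIRST(R): from R::=g L we get {g}; from R::=L we get {λ, d, g, h}. So FIRST(R) = {λ, d, g, h}.
FOLLOW(S) includes $ since S is the start symbol.
FOLLOW(S): in G::=d S L, S is followed by L with FIRST {λ, d, g, h}; in G::=d S L, the suffix after S is nullable, so FOLLOW(S) ⊇ FOLLOW(G) = {$, d, g, h}; in L::=S L, S is followed by L with FIRST {λ, d, g, h}; in L::=S L, the suffix after S is nullable, so FOLLOW(S) ⊇ FOLLOW(L) = {$, d, g, h}. Thus FOLLOW(S) = {$, d, g, h}.
FOLLOW(G): in S::=L R G R, G is followed by R with FIRST {λ, d, g, h}; in S::=L R G R, the suffix after G is nullable, so FOLLOW(G) ⊇ FOLLOW(S) = {$, d, g, h}; in P::=h b G, the suffix after G is empty, so FOLLOW(G) ⊇ FOLLOW(P) = {$, d, g, h}. Thus FOLLOW(G) = {$, d, g, h}.
FOLLOW(L): in S::=L R G R, L is followed by R G R with FIRST {λ, d, g, h}; in S::=L R G R, the suffix after L is nullable, so FOLLOW(L) ⊇ FOLLOW(S) = {$, d, g, h}; in S::=h L R d, L is followed by R d with FIRST {d, g, h}; in G::=d S L, the suffix after L is empty, so FOLLOW(L) ⊇ FOLLOW(G) = {$, d, g, h}; in L::=S L, the suffix after L is empty (adds nothing new); in R::=g L, the suffix after L is empty, so FOLLOW(L) ⊇ FOLLOW(R) = {$, d, g, h}; in R::=L, the suffix after L is empty, so FOLLOW(L) ⊇ FOLLOW(R) = {$, d, g, h}. Thus FOLLOW(L) = {$, d, g, h}.
FOLLOW(P): in L::=P, the suffix after P is empty, so FOLLOW(P) ⊇ FOLLOW(L) = {$, d, g, h}; in P::=h P h, P is followed by h with FIRST {h}. Thus FOLLOW(P) = {$, d, g, h}.
FOLLOW(R): in S::=L R G R (occurrence 1), R is followed by G R with FIRST {λ, d, g, h}; in S::=L R G R (occurrence 1), the suffix after R is nullable, so FOLLOW(R) ⊇ FOLLOW(S) = {$, d, g, h}; in S::=L R G R (occurrence 2), the suffix after R is empty, so FOLLOW(R) ⊇ FOLLOW(S) = {$, d, g, h}; in S::=h L R d, R is followed by d with FIRST {d}; in L::=g R g R (occurrence 1), R is followed by g R with FIRST {g}; in L::=g R g R (occurrence 2), the suffix after R is empty, so FOLLOW(R) ⊇ FOLLOW(L) = {$, d, g, h}. Thus FOLLOW(R) = {$, d, g, h}.

{$, d, g, h}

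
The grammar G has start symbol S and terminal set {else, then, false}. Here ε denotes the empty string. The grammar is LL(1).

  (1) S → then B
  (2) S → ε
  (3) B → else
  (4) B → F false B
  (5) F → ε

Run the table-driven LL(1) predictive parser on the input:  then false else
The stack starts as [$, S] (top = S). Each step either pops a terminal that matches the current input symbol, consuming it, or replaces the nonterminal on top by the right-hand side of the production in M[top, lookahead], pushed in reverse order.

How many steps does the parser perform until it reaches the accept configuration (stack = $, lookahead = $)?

7

step 1: stack=$ S  input=then false else $  — expand S → then B
step 2: stack=$ B then  input=then false else $  — match then
step 3: stack=$ B  input=false else $  — expand B → F false B
step 4: stack=$ B false F  input=false else $  — expand F → ε
step 5: stack=$ B false  input=false else $  — match false
step 6: stack=$ B  input=else $  — expand B → else
step 7: stack=$ else  input=else $  — match else
Accept reached after 7 steps.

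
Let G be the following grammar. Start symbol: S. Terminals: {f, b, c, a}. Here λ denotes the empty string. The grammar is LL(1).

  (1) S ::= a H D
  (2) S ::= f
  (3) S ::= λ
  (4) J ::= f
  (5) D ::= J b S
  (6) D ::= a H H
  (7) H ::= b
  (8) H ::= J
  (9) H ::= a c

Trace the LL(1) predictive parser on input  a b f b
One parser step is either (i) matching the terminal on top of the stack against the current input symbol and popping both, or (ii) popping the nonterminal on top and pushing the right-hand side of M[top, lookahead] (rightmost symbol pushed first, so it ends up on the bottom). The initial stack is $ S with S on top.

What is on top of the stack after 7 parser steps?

b

step 1: stack=$ S  input=a b f b $  — expand S ::= a H D
step 2: stack=$ D H a  input=a b f b $  — match a
step 3: stack=$ D H  input=b f b $  — expand H ::= b
step 4: stack=$ D b  input=b f b $  — match b
step 5: stack=$ D  input=f b $  — expand D ::= J b S
step 6: stack=$ S b J  input=f b $  — expand J ::= f
step 7: stack=$ S b f  input=f b $  — match f
Stack after step 7: $ S b (top = b).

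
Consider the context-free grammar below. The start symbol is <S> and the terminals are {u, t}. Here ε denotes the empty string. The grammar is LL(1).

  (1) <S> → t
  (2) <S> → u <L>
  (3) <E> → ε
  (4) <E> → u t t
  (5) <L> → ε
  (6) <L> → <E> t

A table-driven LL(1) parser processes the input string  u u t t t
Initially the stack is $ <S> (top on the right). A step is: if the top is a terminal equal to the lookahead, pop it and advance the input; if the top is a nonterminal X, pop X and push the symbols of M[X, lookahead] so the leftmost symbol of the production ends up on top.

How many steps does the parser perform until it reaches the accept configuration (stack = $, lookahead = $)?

8

     Stack      Input        Action
  1  $ <S>      u u t t t $  expand <S> → u <L>
  2  $ <L> u    u u t t t $  match u
  3  $ <L>      u t t t $    expand <L> → <E> t
  4  $ t <E>    u t t t $    expand <E> → u t t
  5  $ t t t u  u t t t $    match u
  6  $ t t t    t t t $      match t
  7  $ t t      t t $        match t
  8  $ t        t $          match t
Accept reached after 8 steps.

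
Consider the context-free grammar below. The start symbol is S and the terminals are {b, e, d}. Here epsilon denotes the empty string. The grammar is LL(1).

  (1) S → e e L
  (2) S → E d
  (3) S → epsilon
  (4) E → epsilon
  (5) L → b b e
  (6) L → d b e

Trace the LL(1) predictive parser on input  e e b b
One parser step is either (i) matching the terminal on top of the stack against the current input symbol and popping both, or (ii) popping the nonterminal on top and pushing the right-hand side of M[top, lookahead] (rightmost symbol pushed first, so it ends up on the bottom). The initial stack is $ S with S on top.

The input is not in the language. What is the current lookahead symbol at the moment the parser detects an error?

     Stack    Input      Action
  1  $ S      e e b b $  expand S → e e L
  2  $ L e e  e e b b $  match e
  3  $ L e    e b b $    match e
  4  $ L      b b $      expand L → b b e
  5  $ e b b  b b $      match b
  6  $ e b    b $        match b
  7  $ e      $          error: top is terminal e but lookahead is $

$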